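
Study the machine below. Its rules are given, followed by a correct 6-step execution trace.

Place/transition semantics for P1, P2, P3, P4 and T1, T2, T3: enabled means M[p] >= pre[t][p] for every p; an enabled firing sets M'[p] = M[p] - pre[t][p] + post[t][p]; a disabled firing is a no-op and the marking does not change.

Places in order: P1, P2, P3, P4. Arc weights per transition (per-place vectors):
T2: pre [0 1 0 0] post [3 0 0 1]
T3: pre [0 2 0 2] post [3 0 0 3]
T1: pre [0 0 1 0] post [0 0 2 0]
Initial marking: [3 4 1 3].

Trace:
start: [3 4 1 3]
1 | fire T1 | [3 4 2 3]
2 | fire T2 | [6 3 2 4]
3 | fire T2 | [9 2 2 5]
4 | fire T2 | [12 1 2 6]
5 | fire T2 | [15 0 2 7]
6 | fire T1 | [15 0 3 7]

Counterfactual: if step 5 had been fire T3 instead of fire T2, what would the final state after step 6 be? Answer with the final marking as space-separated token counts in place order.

12 1 3 6

(re-executing from step 5 with the substitution; state before step 5: [12 1 2 6])
5 | fire T3 | [12 1 2 6]
6 | fire T1 | [12 1 3 6]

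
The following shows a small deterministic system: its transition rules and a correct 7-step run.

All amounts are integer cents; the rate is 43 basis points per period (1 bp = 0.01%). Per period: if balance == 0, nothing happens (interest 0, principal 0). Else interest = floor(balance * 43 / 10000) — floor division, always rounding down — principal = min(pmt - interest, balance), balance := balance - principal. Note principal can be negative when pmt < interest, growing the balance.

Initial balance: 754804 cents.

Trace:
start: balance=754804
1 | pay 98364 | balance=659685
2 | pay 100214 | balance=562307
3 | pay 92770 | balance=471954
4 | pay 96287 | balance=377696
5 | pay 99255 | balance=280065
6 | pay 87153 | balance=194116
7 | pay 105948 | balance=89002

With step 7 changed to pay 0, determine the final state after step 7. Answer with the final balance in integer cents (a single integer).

(re-executing from step 7 with the substitution; state before step 7: balance=194116)
7 | pay 0 | balance=194950

194950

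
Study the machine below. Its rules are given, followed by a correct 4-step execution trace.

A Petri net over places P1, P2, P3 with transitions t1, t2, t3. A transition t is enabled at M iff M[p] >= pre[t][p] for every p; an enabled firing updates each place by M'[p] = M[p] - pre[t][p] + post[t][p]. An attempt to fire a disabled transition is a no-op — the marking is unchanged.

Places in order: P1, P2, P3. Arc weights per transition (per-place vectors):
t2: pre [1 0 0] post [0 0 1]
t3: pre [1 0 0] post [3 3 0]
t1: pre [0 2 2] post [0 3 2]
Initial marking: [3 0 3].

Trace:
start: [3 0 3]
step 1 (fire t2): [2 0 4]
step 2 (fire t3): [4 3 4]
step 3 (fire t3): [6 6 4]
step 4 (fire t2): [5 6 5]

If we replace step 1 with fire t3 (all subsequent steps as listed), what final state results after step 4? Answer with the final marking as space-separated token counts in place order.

(re-executing from step 1 with the substitution; state before step 1: [3 0 3])
step 1 (fire t3): [5 3 3]
step 2 (fire t3): [7 6 3]
step 3 (fire t3): [9 9 3]
step 4 (fire t2): [8 9 4]

8 9 4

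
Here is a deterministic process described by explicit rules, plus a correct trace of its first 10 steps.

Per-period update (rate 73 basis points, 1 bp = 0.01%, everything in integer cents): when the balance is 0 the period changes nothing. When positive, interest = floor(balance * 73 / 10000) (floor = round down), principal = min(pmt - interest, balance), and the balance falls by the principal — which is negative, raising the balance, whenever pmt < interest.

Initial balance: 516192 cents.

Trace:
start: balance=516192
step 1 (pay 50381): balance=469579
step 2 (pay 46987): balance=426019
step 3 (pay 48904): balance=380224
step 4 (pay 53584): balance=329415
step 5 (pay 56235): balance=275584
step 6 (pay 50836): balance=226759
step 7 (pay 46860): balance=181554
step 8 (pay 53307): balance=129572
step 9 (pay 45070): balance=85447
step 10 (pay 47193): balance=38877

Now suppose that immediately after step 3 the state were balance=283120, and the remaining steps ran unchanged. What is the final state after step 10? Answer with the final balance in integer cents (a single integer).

0

state after step 3 := balance=283120
step 4 (pay 53584): balance=231602
step 5 (pay 56235): balance=177057
step 6 (pay 50836): balance=127513
step 7 (pay 46860): balance=81583
step 8 (pay 53307): balance=28871
step 9 (pay 45070): balance=0
step 10 (pay 47193): balance=0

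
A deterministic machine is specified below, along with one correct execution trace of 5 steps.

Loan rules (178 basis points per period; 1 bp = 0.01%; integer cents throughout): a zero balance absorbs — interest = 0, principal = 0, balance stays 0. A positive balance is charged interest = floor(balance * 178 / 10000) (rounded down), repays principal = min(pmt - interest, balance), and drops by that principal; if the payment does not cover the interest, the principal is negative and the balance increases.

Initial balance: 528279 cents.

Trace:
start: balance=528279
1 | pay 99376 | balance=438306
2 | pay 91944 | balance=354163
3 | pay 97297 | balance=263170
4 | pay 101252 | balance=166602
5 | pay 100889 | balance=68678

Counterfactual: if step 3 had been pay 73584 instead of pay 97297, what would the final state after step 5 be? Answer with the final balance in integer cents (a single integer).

93243

(re-executing from step 3 with the substitution; state before step 3: balance=354163)
3 | pay 73584 | balance=286883
4 | pay 101252 | balance=190737
5 | pay 100889 | balance=93243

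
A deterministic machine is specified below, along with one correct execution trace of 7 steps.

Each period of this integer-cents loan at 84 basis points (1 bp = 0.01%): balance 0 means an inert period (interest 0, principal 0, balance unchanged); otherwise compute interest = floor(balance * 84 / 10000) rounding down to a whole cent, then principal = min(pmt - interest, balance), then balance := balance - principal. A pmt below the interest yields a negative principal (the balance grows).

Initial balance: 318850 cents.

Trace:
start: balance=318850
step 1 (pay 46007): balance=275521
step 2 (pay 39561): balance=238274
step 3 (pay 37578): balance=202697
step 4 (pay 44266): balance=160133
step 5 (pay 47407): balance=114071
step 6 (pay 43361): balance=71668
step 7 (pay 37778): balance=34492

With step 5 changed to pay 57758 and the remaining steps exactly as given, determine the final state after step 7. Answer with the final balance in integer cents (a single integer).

23966

(re-executing from step 5 with the substitution; state before step 5: balance=160133)
step 5 (pay 57758): balance=103720
step 6 (pay 43361): balance=61230
step 7 (pay 37778): balance=23966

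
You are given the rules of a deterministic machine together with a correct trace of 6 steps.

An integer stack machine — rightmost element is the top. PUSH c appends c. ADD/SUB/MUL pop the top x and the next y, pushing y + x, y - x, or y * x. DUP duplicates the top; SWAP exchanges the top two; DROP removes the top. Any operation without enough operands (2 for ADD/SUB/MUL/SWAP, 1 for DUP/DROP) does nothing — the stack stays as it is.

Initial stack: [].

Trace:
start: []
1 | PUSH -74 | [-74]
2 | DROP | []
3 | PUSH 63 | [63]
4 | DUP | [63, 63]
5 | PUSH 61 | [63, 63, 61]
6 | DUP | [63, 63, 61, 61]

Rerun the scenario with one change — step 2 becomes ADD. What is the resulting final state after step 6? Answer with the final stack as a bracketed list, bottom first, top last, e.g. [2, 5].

(re-executing from step 2 with the substitution; state before step 2: [-74])
2 | ADD | [-74]
3 | PUSH 63 | [-74, 63]
4 | DUP | [-74, 63, 63]
5 | PUSH 61 | [-74, 63, 63, 61]
6 | DUP | [-74, 63, 63, 61, 61]

[-74, 63, 63, 61, 61]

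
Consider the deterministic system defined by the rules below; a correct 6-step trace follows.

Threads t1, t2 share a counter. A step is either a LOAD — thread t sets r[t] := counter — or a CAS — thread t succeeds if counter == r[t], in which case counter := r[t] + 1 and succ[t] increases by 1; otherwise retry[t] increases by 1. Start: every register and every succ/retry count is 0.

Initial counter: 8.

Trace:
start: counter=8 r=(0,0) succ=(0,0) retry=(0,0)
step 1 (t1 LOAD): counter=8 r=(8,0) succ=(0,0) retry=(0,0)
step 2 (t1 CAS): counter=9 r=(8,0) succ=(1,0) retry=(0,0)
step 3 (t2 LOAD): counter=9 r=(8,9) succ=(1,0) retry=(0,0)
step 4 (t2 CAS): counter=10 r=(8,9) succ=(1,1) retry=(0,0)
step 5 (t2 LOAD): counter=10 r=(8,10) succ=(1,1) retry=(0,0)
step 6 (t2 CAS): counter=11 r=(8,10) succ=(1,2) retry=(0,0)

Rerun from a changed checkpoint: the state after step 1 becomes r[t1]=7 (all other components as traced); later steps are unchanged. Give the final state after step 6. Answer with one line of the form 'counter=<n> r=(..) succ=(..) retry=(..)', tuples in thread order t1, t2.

counter=10 r=(7,9) succ=(0,2) retry=(1,0)

state after step 1 := counter=8 r=(7,0) succ=(0,0) retry=(0,0)
step 2 (t1 CAS): counter=8 r=(7,0) succ=(0,0) retry=(1,0)
step 3 (t2 LOAD): counter=8 r=(7,8) succ=(0,0) retry=(1,0)
step 4 (t2 CAS): counter=9 r=(7,8) succ=(0,1) retry=(1,0)
step 5 (t2 LOAD): counter=9 r=(7,9) succ=(0,1) retry=(1,0)
step 6 (t2 CAS): counter=10 r=(7,9) succ=(0,2) retry=(1,0)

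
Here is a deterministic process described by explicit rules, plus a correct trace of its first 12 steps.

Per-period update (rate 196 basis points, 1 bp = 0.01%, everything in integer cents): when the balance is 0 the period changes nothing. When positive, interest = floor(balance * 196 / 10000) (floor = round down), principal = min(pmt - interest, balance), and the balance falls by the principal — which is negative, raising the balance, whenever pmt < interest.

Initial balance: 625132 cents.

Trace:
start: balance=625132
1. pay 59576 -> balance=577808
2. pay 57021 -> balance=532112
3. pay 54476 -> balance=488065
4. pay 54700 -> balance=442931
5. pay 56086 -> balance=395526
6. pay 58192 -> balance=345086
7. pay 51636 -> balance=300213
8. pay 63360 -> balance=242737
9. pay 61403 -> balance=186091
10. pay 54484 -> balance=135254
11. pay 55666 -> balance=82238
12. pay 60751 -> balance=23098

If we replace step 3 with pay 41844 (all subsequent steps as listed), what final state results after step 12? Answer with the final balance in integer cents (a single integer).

38141

(re-executing from step 3 with the substitution; state before step 3: balance=532112)
3. pay 41844 -> balance=500697
4. pay 54700 -> balance=455810
5. pay 56086 -> balance=408657
6. pay 58192 -> balance=358474
7. pay 51636 -> balance=313864
8. pay 63360 -> balance=256655
9. pay 61403 -> balance=200282
10. pay 54484 -> balance=149723
11. pay 55666 -> balance=96991
12. pay 60751 -> balance=38141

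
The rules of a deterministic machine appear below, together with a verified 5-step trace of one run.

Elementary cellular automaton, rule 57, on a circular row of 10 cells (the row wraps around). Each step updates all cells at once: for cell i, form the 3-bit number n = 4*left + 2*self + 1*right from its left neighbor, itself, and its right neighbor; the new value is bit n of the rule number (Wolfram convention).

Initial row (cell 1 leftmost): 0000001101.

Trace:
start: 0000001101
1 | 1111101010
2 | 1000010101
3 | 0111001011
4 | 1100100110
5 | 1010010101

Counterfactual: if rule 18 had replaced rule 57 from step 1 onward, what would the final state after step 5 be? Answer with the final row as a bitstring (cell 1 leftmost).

0011000110

(re-executing steps 1..5 under rule 18; state before step 1: 0000001101)
1 | 1000010000
2 | 0100101001
3 | 0011000110
4 | 0100101001
5 | 0011000110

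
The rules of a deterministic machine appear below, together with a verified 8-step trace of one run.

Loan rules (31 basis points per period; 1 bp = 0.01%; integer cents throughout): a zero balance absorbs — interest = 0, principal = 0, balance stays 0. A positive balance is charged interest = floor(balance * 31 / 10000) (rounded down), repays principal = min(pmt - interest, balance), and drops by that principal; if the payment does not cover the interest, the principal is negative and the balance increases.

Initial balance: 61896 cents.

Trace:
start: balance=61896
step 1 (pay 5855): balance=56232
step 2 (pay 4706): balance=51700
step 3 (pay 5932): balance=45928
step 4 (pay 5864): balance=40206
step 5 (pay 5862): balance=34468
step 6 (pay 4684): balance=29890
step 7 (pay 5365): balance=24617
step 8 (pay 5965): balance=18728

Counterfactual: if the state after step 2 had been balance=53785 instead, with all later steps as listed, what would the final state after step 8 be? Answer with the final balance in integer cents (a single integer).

20852

state after step 2 := balance=53785
step 3 (pay 5932): balance=48019
step 4 (pay 5864): balance=42303
step 5 (pay 5862): balance=36572
step 6 (pay 4684): balance=32001
step 7 (pay 5365): balance=26735
step 8 (pay 5965): balance=20852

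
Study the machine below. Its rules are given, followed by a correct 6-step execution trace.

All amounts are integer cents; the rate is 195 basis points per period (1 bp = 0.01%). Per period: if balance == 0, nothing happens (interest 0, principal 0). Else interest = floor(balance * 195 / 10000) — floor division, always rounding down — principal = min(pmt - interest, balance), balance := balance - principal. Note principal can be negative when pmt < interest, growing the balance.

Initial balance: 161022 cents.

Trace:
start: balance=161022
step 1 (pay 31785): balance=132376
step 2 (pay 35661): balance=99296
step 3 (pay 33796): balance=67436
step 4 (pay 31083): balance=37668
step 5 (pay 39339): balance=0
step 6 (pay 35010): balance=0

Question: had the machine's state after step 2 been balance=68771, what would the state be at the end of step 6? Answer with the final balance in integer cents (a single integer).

state after step 2 := balance=68771
step 3 (pay 33796): balance=36316
step 4 (pay 31083): balance=5941
step 5 (pay 39339): balance=0
step 6 (pay 35010): balance=0

0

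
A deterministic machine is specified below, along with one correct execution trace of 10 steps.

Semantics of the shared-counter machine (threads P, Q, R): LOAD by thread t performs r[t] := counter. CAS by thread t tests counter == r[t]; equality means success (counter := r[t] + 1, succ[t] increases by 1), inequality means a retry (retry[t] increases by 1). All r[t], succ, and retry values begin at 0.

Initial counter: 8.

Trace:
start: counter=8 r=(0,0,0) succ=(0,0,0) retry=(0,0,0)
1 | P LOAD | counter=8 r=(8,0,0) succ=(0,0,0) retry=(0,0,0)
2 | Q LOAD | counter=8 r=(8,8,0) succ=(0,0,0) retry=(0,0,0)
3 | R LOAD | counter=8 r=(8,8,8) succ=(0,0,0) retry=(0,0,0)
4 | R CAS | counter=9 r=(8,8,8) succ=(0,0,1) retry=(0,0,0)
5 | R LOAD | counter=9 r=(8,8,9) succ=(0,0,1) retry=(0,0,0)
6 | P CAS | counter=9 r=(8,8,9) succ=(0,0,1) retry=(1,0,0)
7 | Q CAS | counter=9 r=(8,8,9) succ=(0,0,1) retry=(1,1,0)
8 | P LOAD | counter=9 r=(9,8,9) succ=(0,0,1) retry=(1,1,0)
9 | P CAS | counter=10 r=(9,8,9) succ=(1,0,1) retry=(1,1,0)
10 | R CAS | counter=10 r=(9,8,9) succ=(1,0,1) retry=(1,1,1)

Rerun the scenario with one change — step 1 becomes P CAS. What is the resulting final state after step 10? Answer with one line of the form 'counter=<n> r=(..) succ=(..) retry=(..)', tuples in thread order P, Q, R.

(re-executing from step 1 with the substitution; state before step 1: counter=8 r=(0,0,0) succ=(0,0,0) retry=(0,0,0))
1 | P CAS | counter=8 r=(0,0,0) succ=(0,0,0) retry=(1,0,0)
2 | Q LOAD | counter=8 r=(0,8,0) succ=(0,0,0) retry=(1,0,0)
3 | R LOAD | counter=8 r=(0,8,8) succ=(0,0,0) retry=(1,0,0)
4 | R CAS | counter=9 r=(0,8,8) succ=(0,0,1) retry=(1,0,0)
5 | R LOAD | counter=9 r=(0,8,9) succ=(0,0,1) retry=(1,0,0)
6 | P CAS | counter=9 r=(0,8,9) succ=(0,0,1) retry=(2,0,0)
7 | Q CAS | counter=9 r=(0,8,9) succ=(0,0,1) retry=(2,1,0)
8 | P LOAD | counter=9 r=(9,8,9) succ=(0,0,1) retry=(2,1,0)
9 | P CAS | counter=10 r=(9,8,9) succ=(1,0,1) retry=(2,1,0)
10 | R CAS | counter=10 r=(9,8,9) succ=(1,0,1) retry=(2,1,1)

counter=10 r=(9,8,9) succ=(1,0,1) retry=(2,1,1)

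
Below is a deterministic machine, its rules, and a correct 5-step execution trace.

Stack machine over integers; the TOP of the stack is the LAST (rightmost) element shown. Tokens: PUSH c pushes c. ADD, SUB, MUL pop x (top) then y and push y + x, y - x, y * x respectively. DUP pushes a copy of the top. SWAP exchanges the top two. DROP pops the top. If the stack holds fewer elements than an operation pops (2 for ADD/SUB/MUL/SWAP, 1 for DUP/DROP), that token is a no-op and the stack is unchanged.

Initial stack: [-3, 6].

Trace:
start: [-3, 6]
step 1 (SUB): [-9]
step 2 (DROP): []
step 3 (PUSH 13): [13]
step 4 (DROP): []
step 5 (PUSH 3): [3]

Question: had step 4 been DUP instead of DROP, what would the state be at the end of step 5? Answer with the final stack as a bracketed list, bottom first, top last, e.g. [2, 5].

(re-executing from step 4 with the substitution; state before step 4: [13])
step 4 (DUP): [13, 13]
step 5 (PUSH 3): [13, 13, 3]

[13, 13, 3]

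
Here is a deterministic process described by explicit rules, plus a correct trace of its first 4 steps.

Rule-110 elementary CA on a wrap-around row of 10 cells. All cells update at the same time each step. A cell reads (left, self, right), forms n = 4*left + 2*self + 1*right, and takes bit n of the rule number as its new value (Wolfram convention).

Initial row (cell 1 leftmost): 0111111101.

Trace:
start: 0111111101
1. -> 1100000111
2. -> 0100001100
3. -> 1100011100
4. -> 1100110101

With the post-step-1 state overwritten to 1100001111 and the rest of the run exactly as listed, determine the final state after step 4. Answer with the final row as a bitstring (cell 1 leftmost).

1101101001

state after step 1 := 1100001111
2. -> 0100011000
3. -> 1100111000
4. -> 1101101001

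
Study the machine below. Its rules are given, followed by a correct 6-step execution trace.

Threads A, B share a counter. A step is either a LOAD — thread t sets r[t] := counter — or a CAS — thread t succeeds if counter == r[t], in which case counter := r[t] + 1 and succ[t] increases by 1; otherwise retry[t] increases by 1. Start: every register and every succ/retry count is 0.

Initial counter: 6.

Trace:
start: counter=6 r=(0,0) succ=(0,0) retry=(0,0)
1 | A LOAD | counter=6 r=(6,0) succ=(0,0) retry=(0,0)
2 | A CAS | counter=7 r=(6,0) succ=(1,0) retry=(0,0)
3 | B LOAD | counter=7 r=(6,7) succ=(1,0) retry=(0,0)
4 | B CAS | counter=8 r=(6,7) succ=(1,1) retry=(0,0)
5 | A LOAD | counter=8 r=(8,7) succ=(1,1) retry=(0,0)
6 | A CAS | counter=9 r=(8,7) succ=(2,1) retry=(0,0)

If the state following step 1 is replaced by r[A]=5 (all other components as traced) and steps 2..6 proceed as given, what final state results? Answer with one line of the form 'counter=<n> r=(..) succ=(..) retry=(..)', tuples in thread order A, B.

counter=8 r=(7,6) succ=(1,1) retry=(1,0)

state after step 1 := counter=6 r=(5,0) succ=(0,0) retry=(0,0)
2 | A CAS | counter=6 r=(5,0) succ=(0,0) retry=(1,0)
3 | B LOAD | counter=6 r=(5,6) succ=(0,0) retry=(1,0)
4 | B CAS | counter=7 r=(5,6) succ=(0,1) retry=(1,0)
5 | A LOAD | counter=7 r=(7,6) succ=(0,1) retry=(1,0)
6 | A CAS | counter=8 r=(7,6) succ=(1,1) retry=(1,0)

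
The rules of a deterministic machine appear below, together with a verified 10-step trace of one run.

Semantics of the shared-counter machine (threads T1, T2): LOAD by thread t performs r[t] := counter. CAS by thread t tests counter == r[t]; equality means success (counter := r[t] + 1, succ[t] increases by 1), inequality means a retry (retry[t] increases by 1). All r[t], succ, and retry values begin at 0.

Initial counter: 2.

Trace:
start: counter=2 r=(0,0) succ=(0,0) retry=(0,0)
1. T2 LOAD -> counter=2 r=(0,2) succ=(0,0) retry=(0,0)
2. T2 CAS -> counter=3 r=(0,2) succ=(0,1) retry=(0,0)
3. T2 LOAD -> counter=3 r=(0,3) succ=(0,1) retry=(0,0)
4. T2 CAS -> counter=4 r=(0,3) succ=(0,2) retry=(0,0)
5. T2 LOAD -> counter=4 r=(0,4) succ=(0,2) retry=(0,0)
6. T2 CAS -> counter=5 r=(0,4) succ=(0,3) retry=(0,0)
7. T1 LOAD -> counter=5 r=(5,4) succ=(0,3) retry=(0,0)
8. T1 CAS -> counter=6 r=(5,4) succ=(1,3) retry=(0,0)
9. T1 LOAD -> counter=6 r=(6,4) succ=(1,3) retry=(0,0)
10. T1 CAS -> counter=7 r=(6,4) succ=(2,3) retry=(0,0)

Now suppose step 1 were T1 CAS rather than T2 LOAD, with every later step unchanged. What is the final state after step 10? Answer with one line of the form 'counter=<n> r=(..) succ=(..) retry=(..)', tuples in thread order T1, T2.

counter=6 r=(5,3) succ=(2,2) retry=(1,1)

(re-executing from step 1 with the substitution; state before step 1: counter=2 r=(0,0) succ=(0,0) retry=(0,0))
1. T1 CAS -> counter=2 r=(0,0) succ=(0,0) retry=(1,0)
2. T2 CAS -> counter=2 r=(0,0) succ=(0,0) retry=(1,1)
3. T2 LOAD -> counter=2 r=(0,2) succ=(0,0) retry=(1,1)
4. T2 CAS -> counter=3 r=(0,2) succ=(0,1) retry=(1,1)
5. T2 LOAD -> counter=3 r=(0,3) succ=(0,1) retry=(1,1)
6. T2 CAS -> counter=4 r=(0,3) succ=(0,2) retry=(1,1)
7. T1 LOAD -> counter=4 r=(4,3) succ=(0,2) retry=(1,1)
8. T1 CAS -> counter=5 r=(4,3) succ=(1,2) retry=(1,1)
9. T1 LOAD -> counter=5 r=(5,3) succ=(1,2) retry=(1,1)
10. T1 CAS -> counter=6 r=(5,3) succ=(2,2) retry=(1,1)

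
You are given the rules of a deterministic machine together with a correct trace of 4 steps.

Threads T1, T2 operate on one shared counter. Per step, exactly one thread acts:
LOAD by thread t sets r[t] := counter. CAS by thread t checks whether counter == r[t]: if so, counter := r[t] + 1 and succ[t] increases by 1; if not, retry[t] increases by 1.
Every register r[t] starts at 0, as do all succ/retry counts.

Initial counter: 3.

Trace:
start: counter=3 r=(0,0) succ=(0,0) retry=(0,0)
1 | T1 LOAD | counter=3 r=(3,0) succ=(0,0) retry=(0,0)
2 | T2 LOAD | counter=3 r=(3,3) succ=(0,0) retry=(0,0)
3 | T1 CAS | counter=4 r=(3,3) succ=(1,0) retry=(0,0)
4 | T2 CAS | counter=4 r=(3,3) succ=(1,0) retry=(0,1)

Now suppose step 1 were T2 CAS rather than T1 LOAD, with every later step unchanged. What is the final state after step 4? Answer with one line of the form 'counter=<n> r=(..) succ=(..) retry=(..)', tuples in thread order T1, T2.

(re-executing from step 1 with the substitution; state before step 1: counter=3 r=(0,0) succ=(0,0) retry=(0,0))
1 | T2 CAS | counter=3 r=(0,0) succ=(0,0) retry=(0,1)
2 | T2 LOAD | counter=3 r=(0,3) succ=(0,0) retry=(0,1)
3 | T1 CAS | counter=3 r=(0,3) succ=(0,0) retry=(1,1)
4 | T2 CAS | counter=4 r=(0,3) succ=(0,1) retry=(1,1)

counter=4 r=(0,3) succ=(0,1) retry=(1,1)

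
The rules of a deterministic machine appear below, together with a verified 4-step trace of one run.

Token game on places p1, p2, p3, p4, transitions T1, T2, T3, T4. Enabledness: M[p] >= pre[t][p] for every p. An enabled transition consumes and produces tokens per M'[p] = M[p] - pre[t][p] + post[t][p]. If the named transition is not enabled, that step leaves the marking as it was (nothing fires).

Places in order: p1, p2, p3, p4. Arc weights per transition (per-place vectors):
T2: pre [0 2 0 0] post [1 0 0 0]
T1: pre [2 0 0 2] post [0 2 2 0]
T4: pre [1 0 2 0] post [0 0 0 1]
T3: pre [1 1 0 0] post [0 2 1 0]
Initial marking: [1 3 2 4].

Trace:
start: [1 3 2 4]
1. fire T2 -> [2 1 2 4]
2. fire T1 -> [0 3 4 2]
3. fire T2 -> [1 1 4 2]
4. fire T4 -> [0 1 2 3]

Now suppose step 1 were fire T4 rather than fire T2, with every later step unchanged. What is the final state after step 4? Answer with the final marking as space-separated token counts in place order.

(re-executing from step 1 with the substitution; state before step 1: [1 3 2 4])
1. fire T4 -> [0 3 0 5]
2. fire T1 -> [0 3 0 5]
3. fire T2 -> [1 1 0 5]
4. fire T4 -> [1 1 0 5]

1 1 0 5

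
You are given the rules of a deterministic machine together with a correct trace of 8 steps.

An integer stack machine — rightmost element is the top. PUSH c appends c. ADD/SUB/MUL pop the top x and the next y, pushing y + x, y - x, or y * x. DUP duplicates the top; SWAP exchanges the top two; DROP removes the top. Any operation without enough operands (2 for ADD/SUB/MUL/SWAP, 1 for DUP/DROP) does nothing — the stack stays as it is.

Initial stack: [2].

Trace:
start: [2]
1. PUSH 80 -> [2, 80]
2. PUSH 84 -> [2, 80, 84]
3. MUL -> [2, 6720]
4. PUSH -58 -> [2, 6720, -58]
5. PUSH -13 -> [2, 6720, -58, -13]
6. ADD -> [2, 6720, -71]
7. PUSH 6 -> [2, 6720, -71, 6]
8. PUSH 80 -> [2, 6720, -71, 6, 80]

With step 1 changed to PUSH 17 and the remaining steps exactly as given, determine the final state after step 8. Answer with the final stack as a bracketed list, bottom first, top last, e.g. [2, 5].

(re-executing from step 1 with the substitution; state before step 1: [2])
1. PUSH 17 -> [2, 17]
2. PUSH 84 -> [2, 17, 84]
3. MUL -> [2, 1428]
4. PUSH -58 -> [2, 1428, -58]
5. PUSH -13 -> [2, 1428, -58, -13]
6. ADD -> [2, 1428, -71]
7. PUSH 6 -> [2, 1428, -71, 6]
8. PUSH 80 -> [2, 1428, -71, 6, 80]

[2, 1428, -71, 6, 80]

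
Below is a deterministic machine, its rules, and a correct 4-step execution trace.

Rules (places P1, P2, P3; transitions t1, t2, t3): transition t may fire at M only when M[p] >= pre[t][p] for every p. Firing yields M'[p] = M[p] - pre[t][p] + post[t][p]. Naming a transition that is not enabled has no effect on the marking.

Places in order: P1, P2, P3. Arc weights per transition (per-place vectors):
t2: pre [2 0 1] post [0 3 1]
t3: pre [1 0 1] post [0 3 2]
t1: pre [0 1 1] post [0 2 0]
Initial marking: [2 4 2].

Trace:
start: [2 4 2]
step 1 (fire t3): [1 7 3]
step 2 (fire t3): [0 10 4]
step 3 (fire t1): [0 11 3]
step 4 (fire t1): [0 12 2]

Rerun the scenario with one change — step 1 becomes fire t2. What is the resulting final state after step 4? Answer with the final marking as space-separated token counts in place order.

0 9 0

(re-executing from step 1 with the substitution; state before step 1: [2 4 2])
step 1 (fire t2): [0 7 2]
step 2 (fire t3): [0 7 2]
step 3 (fire t1): [0 8 1]
step 4 (fire t1): [0 9 0]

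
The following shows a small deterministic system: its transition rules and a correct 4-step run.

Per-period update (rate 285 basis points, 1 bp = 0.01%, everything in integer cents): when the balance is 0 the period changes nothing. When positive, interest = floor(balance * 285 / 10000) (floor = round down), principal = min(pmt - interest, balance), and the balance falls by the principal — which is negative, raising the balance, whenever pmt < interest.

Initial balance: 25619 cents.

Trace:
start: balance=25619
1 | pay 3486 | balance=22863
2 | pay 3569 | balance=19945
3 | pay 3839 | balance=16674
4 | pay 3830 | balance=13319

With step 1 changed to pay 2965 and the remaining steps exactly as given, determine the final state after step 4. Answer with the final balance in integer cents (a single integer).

(re-executing from step 1 with the substitution; state before step 1: balance=25619)
1 | pay 2965 | balance=23384
2 | pay 3569 | balance=20481
3 | pay 3839 | balance=17225
4 | pay 3830 | balance=13885

13885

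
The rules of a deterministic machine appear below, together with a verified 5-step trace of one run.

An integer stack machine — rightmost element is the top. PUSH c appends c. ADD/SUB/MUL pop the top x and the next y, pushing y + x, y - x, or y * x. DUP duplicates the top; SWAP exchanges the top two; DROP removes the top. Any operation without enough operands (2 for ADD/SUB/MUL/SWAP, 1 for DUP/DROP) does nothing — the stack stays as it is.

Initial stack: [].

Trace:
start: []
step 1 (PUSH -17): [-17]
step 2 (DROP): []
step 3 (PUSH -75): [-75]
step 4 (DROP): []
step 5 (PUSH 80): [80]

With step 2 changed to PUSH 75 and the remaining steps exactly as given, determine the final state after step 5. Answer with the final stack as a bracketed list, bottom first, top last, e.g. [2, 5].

(re-executing from step 2 with the substitution; state before step 2: [-17])
step 2 (PUSH 75): [-17, 75]
step 3 (PUSH -75): [-17, 75, -75]
step 4 (DROP): [-17, 75]
step 5 (PUSH 80): [-17, 75, 80]

[-17, 75, 80]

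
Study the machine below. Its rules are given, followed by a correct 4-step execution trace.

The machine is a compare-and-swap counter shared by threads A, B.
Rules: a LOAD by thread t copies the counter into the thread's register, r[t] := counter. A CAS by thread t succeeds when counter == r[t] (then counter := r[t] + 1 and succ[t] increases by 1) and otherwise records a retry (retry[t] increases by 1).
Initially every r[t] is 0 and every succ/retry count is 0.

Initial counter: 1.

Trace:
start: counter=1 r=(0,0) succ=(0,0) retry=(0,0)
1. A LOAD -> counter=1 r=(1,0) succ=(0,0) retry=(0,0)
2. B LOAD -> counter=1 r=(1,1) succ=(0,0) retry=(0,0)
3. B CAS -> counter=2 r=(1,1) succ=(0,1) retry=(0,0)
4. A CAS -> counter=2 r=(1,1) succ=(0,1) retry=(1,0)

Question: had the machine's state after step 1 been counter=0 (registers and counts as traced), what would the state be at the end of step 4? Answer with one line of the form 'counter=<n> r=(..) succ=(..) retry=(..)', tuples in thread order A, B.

counter=2 r=(1,0) succ=(1,1) retry=(0,0)

state after step 1 := counter=0 r=(1,0) succ=(0,0) retry=(0,0)
2. B LOAD -> counter=0 r=(1,0) succ=(0,0) retry=(0,0)
3. B CAS -> counter=1 r=(1,0) succ=(0,1) retry=(0,0)
4. A CAS -> counter=2 r=(1,0) succ=(1,1) retry=(0,0)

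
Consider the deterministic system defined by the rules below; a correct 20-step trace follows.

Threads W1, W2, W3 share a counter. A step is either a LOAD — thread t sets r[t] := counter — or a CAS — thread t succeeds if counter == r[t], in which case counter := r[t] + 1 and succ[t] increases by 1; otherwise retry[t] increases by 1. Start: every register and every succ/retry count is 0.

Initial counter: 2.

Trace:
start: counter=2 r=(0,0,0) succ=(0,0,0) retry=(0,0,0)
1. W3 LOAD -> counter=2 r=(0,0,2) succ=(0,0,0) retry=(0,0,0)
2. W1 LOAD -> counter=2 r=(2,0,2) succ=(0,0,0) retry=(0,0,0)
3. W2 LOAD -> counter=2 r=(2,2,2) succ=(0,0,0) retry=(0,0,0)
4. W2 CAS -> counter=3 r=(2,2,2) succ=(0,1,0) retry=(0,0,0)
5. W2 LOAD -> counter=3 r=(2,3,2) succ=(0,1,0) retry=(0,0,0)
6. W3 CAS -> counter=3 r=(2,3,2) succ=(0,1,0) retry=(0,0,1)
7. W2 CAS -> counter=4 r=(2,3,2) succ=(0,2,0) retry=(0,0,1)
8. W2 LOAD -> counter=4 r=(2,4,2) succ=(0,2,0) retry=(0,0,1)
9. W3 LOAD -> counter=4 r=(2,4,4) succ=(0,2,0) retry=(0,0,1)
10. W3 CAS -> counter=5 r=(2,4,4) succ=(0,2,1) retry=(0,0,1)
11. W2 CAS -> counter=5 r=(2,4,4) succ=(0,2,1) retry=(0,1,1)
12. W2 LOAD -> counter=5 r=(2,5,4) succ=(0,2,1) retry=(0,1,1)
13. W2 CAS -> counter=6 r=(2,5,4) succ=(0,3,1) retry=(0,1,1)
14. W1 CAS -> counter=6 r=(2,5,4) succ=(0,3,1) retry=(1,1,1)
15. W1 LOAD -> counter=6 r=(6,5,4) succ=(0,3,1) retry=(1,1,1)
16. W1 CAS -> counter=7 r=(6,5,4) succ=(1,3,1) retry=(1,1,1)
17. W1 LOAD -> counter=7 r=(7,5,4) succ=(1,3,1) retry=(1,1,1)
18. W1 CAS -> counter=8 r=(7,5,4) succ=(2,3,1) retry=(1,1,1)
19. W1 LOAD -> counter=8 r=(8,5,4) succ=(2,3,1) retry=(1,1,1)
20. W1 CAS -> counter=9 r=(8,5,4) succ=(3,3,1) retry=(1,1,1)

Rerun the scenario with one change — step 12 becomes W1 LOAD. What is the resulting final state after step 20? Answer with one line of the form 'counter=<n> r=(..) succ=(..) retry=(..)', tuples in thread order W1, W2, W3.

(re-executing from step 12 with the substitution; state before step 12: counter=5 r=(2,4,4) succ=(0,2,1) retry=(0,1,1))
12. W1 LOAD -> counter=5 r=(5,4,4) succ=(0,2,1) retry=(0,1,1)
13. W2 CAS -> counter=5 r=(5,4,4) succ=(0,2,1) retry=(0,2,1)
14. W1 CAS -> counter=6 r=(5,4,4) succ=(1,2,1) retry=(0,2,1)
15. W1 LOAD -> counter=6 r=(6,4,4) succ=(1,2,1) retry=(0,2,1)
16. W1 CAS -> counter=7 r=(6,4,4) succ=(2,2,1) retry=(0,2,1)
17. W1 LOAD -> counter=7 r=(7,4,4) succ=(2,2,1) retry=(0,2,1)
18. W1 CAS -> counter=8 r=(7,4,4) succ=(3,2,1) retry=(0,2,1)
19. W1 LOAD -> counter=8 r=(8,4,4) succ=(3,2,1) retry=(0,2,1)
20. W1 CAS -> counter=9 r=(8,4,4) succ=(4,2,1) retry=(0,2,1)

counter=9 r=(8,4,4) succ=(4,2,1) retry=(0,2,1)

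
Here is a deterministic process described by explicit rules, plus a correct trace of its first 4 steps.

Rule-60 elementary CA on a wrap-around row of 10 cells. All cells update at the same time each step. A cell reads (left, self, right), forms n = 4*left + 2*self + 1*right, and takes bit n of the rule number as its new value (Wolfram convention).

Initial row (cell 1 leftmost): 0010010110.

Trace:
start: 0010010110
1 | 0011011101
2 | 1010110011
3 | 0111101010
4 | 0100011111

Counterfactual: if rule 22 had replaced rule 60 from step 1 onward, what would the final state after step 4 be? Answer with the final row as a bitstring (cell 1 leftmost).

1100100101

(re-executing steps 1..4 under rule 22; state before step 1: 0010010110)
1 | 0111110001
2 | 0000001011
3 | 1000011000
4 | 1100100101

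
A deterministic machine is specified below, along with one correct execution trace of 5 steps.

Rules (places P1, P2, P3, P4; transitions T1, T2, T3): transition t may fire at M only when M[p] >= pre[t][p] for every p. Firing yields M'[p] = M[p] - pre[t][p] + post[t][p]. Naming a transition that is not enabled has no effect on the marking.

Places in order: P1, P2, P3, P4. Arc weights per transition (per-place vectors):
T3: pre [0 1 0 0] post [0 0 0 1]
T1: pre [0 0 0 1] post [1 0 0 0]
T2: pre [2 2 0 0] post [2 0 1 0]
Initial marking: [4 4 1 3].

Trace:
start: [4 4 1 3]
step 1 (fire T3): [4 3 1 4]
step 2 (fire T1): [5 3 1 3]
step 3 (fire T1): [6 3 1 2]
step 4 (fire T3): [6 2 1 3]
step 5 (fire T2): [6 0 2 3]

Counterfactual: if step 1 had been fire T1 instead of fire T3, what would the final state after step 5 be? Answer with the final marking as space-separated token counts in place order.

(re-executing from step 1 with the substitution; state before step 1: [4 4 1 3])
step 1 (fire T1): [5 4 1 2]
step 2 (fire T1): [6 4 1 1]
step 3 (fire T1): [7 4 1 0]
step 4 (fire T3): [7 3 1 1]
step 5 (fire T2): [7 1 2 1]

7 1 2 1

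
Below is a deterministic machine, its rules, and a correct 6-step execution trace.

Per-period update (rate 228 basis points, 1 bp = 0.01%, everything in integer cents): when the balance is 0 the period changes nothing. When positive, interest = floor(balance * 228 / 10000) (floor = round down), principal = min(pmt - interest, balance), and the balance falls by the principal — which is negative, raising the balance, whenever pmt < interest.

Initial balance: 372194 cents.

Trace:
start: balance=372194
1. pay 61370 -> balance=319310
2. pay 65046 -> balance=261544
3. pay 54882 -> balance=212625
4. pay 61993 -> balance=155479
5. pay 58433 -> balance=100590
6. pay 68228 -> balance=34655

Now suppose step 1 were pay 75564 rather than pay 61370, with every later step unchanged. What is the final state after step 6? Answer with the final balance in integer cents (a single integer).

18768

(re-executing from step 1 with the substitution; state before step 1: balance=372194)
1. pay 75564 -> balance=305116
2. pay 65046 -> balance=247026
3. pay 54882 -> balance=197776
4. pay 61993 -> balance=140292
5. pay 58433 -> balance=85057
6. pay 68228 -> balance=18768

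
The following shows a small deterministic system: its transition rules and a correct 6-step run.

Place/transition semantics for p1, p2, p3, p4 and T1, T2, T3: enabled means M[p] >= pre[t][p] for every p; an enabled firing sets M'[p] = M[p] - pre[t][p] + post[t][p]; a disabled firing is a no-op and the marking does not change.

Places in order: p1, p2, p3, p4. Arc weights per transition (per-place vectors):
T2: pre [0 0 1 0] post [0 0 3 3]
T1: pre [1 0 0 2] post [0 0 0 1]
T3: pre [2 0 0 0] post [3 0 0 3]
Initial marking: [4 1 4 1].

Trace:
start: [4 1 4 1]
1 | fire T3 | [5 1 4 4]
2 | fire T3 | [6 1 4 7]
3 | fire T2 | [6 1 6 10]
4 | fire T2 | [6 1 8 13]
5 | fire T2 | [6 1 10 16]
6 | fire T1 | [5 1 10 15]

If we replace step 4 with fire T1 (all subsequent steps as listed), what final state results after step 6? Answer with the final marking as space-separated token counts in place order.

4 1 8 11

(re-executing from step 4 with the substitution; state before step 4: [6 1 6 10])
4 | fire T1 | [5 1 6 9]
5 | fire T2 | [5 1 8 12]
6 | fire T1 | [4 1 8 11]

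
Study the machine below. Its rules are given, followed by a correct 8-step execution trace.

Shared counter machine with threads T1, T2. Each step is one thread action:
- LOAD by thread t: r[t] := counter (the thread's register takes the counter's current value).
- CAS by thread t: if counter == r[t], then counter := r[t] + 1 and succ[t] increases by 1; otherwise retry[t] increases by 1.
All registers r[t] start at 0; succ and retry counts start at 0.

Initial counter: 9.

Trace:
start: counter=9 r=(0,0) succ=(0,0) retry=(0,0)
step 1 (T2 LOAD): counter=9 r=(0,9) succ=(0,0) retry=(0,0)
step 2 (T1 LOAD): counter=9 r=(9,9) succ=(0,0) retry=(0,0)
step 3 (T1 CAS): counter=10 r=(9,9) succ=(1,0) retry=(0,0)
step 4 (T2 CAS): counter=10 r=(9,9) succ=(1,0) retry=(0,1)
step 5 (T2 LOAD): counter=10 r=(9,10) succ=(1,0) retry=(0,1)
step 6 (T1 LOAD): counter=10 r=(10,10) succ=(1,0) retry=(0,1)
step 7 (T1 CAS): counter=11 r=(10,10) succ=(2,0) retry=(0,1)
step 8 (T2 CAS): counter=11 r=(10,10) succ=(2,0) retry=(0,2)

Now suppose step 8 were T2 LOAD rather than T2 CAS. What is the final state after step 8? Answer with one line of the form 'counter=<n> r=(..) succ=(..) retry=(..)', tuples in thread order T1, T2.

(re-executing from step 8 with the substitution; state before step 8: counter=11 r=(10,10) succ=(2,0) retry=(0,1))
step 8 (T2 LOAD): counter=11 r=(10,11) succ=(2,0) retry=(0,1)

counter=11 r=(10,11) succ=(2,0) retry=(0,1)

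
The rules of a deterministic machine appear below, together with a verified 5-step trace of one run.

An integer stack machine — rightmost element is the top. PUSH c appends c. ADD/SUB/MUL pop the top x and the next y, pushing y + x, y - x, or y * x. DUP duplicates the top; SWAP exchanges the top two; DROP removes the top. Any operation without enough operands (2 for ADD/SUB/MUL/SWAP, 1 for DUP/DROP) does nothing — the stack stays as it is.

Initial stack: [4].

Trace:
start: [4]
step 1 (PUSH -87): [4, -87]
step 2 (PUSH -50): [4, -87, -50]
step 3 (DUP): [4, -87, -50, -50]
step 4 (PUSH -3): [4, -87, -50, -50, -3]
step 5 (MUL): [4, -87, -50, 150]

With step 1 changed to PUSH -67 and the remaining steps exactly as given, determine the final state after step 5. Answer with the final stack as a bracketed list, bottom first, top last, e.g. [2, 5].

[4, -67, -50, 150]

(re-executing from step 1 with the substitution; state before step 1: [4])
step 1 (PUSH -67): [4, -67]
step 2 (PUSH -50): [4, -67, -50]
step 3 (DUP): [4, -67, -50, -50]
step 4 (PUSH -3): [4, -67, -50, -50, -3]
step 5 (MUL): [4, -67, -50, 150]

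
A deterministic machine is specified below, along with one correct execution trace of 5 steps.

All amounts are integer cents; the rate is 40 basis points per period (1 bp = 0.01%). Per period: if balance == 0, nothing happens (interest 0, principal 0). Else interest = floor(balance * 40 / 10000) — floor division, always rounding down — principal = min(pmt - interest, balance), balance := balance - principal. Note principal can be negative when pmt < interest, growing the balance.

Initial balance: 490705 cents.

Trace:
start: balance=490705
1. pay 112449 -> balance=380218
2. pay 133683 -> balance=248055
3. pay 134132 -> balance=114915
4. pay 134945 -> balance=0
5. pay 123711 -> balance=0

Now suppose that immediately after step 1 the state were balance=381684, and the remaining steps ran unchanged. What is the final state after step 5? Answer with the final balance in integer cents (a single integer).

state after step 1 := balance=381684
2. pay 133683 -> balance=249527
3. pay 134132 -> balance=116393
4. pay 134945 -> balance=0
5. pay 123711 -> balance=0

0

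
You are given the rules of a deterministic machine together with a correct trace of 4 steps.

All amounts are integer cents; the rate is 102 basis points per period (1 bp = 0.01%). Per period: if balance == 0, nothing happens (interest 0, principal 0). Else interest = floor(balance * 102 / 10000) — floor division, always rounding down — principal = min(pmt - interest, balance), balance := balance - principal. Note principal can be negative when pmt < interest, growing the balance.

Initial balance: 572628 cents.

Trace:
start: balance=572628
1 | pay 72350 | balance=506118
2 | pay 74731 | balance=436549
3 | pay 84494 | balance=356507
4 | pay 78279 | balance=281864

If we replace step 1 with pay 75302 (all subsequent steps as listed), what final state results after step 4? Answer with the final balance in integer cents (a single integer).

(re-executing from step 1 with the substitution; state before step 1: balance=572628)
1 | pay 75302 | balance=503166
2 | pay 74731 | balance=433567
3 | pay 84494 | balance=353495
4 | pay 78279 | balance=278821

278821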